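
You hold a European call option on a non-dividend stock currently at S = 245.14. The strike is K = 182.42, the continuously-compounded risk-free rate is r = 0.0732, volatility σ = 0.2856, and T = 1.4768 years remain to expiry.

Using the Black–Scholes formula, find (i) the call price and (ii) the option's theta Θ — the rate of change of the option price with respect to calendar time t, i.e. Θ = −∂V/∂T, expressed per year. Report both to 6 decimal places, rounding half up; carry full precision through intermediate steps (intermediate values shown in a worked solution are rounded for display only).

price = 85.576396
Θ = -14.757288

σ√T = 0.2856·√1.4768 = 0.347072
d₁ = (ln(S/K) + (r+σ²/2)T) / (σ√T) = (ln(245.14/182.42) + (0.0732+0.2856²/2)·1.4768) / 0.347072 = (0.295518 + 0.168331) / 0.347072 = 1.336465
d₂ = d₁ − σ√T = 1.336465 − 0.347072 = 0.989393
e^{−rT} = e^{−0.0732·1.4768} = 0.897536
N(d₁) = 0.909301,  N(d₂) = 0.838765
Call price V = S·N(d₁) − K·e^{−rT}·N(d₂) = 222.906111 − 137.329715 = 85.576396
φ(d₁) = (1/√(2π))·e^{−d₁²/2} = 0.163326
Θ = −S·φ(d₁)·σ/(2√T) − r·K·e^{−rT}·N(d₂) = −4.704753 − 10.052535 = -14.757288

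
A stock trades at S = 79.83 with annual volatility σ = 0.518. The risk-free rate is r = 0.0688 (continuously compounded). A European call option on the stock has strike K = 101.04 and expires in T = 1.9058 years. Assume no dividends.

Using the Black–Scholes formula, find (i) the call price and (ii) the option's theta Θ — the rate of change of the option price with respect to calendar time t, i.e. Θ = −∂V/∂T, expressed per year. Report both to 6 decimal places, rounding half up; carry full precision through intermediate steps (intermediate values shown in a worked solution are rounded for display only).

price = 19.369498
Θ = -7.716285

σ√T = 0.518·√1.9058 = 0.715103
d₁ = (ln(S/K) + (r+σ²/2)T) / (σ√T) = (ln(79.83/101.04) + (0.0688+0.518²/2)·1.9058) / 0.715103 = (-0.235617 + 0.386805) / 0.715103 = 0.211421
d₂ = d₁ − σ√T = 0.211421 − 0.715103 = -0.503682
e^{−rT} = e^{−0.0688·1.9058} = 0.877113
N(d₁) = 0.583721,  N(d₂) = 0.307243
Call price V = S·N(d₁) − K·e^{−rT}·N(d₂) = 46.598423 − 27.228925 = 19.369498
φ(d₁) = (1/√(2π))·e^{−d₁²/2} = 0.390125
Θ = −S·φ(d₁)·σ/(2√T) − r·K·e^{−rT}·N(d₂) = −5.842935 − 1.873350 = -7.716285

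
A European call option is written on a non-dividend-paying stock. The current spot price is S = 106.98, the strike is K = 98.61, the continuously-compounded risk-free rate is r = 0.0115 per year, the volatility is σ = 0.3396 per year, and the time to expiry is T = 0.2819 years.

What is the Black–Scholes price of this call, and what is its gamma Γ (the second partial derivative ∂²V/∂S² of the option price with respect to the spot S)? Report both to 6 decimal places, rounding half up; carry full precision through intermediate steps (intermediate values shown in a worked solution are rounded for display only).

σ√T = 0.3396·√0.2819 = 0.180308
d₁ = (ln(S/K) + (r+σ²/2)T) / (σ√T) = (ln(106.98/98.61) + (0.0115+0.3396²/2)·0.2819) / 0.180308 = (0.081469 + 0.019497) / 0.180308 = 0.559967
d₂ = d₁ − σ√T = 0.559967 − 0.180308 = 0.379659
e^{−rT} = e^{−0.0115·0.2819} = 0.996763
N(d₁) = 0.712249,  N(d₂) = 0.647901
Call price V = S·N(d₁) − K·e^{−rT}·N(d₂) = 76.196400 − 63.682701 = 12.513699
φ(d₁) = (1/√(2π))·e^{−d₁²/2} = 0.341052
Γ = φ(d₁) / (S·σ·√T) = 0.017681

price = 12.513699
Γ = 0.017681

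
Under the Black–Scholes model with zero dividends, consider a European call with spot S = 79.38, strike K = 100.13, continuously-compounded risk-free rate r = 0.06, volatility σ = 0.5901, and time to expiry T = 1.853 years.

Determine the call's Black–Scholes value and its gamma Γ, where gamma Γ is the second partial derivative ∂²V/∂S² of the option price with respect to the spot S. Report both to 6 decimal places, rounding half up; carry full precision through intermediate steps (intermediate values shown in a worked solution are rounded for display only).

price = 21.539616
Γ = 0.006063

σ√T = 0.5901·√1.853 = 0.803273
d₁ = (ln(S/K) + (r+σ²/2)T) / (σ√T) = (ln(79.38/100.13) + (0.06+0.5901²/2)·1.853) / 0.803273 = (-0.232223 + 0.433804) / 0.803273 = 0.250950
d₂ = d₁ − σ√T = 0.250950 − 0.803273 = -0.552324
e^{−rT} = e^{−0.06·1.853} = 0.894778
N(d₁) = 0.599073,  N(d₂) = 0.290363
Call price V = S·N(d₁) − K·e^{−rT}·N(d₂) = 47.554451 − 26.014835 = 21.539616
φ(d₁) = (1/√(2π))·e^{−d₁²/2} = 0.386576
Γ = φ(d₁) / (S·σ·√T) = 0.006063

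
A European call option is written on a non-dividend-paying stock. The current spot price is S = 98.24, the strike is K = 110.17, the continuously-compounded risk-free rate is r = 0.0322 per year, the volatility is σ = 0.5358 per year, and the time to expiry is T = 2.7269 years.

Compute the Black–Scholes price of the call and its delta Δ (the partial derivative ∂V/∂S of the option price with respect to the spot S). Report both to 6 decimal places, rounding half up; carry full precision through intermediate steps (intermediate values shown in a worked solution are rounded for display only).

σ√T = 0.5358·√2.7269 = 0.884784
d₁ = (ln(S/K) + (r+σ²/2)T) / (σ√T) = (ln(98.24/110.17) + (0.0322+0.5358²/2)·2.7269) / 0.884784 = (-0.114611 + 0.479228) / 0.884784 = 0.412097
d₂ = d₁ − σ√T = 0.412097 − 0.884784 = -0.472688
e^{−rT} = e^{−0.0322·2.7269} = 0.915938
N(d₁) = 0.659866,  N(d₂) = 0.318218
Call price V = S·N(d₁) − K·e^{−rT}·N(d₂) = 64.825204 − 32.111044 = 32.714160
Δ = N(d₁) = 0.659866

price = 32.714160
Δ = 0.659866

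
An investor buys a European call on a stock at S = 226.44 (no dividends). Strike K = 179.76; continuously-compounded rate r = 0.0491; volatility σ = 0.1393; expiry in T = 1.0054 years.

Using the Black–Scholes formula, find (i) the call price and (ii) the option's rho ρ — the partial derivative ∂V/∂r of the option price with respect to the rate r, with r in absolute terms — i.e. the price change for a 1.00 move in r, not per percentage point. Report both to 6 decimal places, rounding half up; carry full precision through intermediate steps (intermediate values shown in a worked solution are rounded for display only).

price = 55.567530
ρ = 167.482459

σ√T = 0.1393·√1.0054 = 0.139676
d₁ = (ln(S/K) + (r+σ²/2)T) / (σ√T) = (ln(226.44/179.76) + (0.0491+0.1393²/2)·1.0054) / 0.139676 = (0.230857 + 0.059120) / 0.139676 = 2.076076
d₂ = d₁ − σ√T = 2.076076 − 0.139676 = 1.936400
e^{−rT} = e^{−0.0491·1.0054} = 0.951834
N(d₁) = 0.981057,  N(d₂) = 0.973591
Call price V = S·N(d₁) − K·e^{−rT}·N(d₂) = 222.150442 − 166.582911 = 55.567530
ρ = K·T·e^{−rT}·N(d₂) = 167.482459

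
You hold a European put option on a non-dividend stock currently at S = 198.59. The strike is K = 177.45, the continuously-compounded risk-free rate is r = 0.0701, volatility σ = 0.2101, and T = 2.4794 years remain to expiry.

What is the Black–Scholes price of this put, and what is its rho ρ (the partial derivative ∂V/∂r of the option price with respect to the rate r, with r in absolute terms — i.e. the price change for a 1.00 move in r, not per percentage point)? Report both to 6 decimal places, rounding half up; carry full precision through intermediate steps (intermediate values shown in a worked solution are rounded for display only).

σ√T = 0.2101·√2.4794 = 0.330826
d₁ = (ln(S/K) + (r+σ²/2)T) / (σ√T) = (ln(198.59/177.45) + (0.0701+0.2101²/2)·2.4794) / 0.330826 = (0.112554 + 0.228529) / 0.330826 = 1.031003
d₂ = d₁ − σ√T = 1.031003 − 0.330826 = 0.700177
e^{−rT} = e^{−0.0701·2.4794} = 0.840460
N(−d₁) = 0.151270,  N(−d₂) = 0.241908
Put price V = K·e^{−rT}·N(−d₂) − S·N(−d₁) = 36.078125 − 30.040661 = 6.037465
ρ = −K·T·e^{−rT}·N(−d₂) = -89.452104

price = 6.037465
ρ = -89.452104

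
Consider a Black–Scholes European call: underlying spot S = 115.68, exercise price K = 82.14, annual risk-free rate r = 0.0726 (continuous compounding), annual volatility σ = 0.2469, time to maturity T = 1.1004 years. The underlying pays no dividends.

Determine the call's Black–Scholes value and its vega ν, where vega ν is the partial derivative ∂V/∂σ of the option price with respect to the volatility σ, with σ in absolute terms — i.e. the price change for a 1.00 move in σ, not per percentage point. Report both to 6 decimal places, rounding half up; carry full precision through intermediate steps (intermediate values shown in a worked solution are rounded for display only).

σ√T = 0.2469·√1.1004 = 0.258998
d₁ = (ln(S/K) + (r+σ²/2)T) / (σ√T) = (ln(115.68/82.14) + (0.0726+0.2469²/2)·1.1004) / 0.258998 = (0.342403 + 0.113429) / 0.258998 = 1.759982
d₂ = d₁ − σ√T = 1.759982 − 0.258998 = 1.500984
e^{−rT} = e^{−0.0726·1.1004} = 0.923219
N(d₁) = 0.960795,  N(d₂) = 0.933320
Call price V = S·N(d₁) − K·e^{−rT}·N(d₂) = 111.144711 − 70.776641 = 40.368071
φ(d₁) = (1/√(2π))·e^{−d₁²/2} = 0.084779
ν = S·φ(d₁)·√T = 10.287799

price = 40.368071
ν = 10.287799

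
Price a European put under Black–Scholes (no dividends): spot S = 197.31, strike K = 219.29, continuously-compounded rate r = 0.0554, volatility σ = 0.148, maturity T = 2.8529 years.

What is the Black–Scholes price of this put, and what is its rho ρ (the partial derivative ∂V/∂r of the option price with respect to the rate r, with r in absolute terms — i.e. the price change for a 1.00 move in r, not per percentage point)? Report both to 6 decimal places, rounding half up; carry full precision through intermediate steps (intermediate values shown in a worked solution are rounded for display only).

price = 14.502323
ρ = -249.036913

σ√T = 0.148·√2.8529 = 0.249980
d₁ = (ln(S/K) + (r+σ²/2)T) / (σ√T) = (ln(197.31/219.29) + (0.0554+0.148²/2)·2.8529) / 0.249980 = (-0.105619 + 0.189296) / 0.249980 = 0.334734
d₂ = d₁ − σ√T = 0.334734 − 0.249980 = 0.084754
e^{−rT} = e^{−0.0554·2.8529} = 0.853807
N(−d₁) = 0.368913,  N(−d₂) = 0.466229
Put price V = K·e^{−rT}·N(−d₂) − S·N(−d₁) = 87.292549 − 72.790226 = 14.502323
ρ = −K·T·e^{−rT}·N(−d₂) = -249.036913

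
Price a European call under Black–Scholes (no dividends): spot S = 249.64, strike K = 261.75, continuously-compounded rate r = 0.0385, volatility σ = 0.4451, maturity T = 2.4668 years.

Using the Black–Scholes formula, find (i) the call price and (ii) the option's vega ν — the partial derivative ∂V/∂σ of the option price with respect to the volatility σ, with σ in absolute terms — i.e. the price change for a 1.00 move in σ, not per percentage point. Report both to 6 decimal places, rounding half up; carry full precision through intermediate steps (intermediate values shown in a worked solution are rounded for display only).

price = 72.595053
ν = 143.356505

σ√T = 0.4451·√2.4668 = 0.699076
d₁ = (ln(S/K) + (r+σ²/2)T) / (σ√T) = (ln(249.64/261.75) + (0.0385+0.4451²/2)·2.4668) / 0.699076 = (-0.047370 + 0.339326) / 0.699076 = 0.417631
d₂ = d₁ − σ√T = 0.417631 − 0.699076 = -0.281446
e^{−rT} = e^{−0.0385·2.4668} = 0.909399
N(d₁) = 0.661891,  N(d₂) = 0.389184
Call price V = S·N(d₁) − K·e^{−rT}·N(d₂) = 165.234567 − 92.639515 = 72.595053
φ(d₁) = (1/√(2π))·e^{−d₁²/2} = 0.365625
ν = S·φ(d₁)·√T = 143.356505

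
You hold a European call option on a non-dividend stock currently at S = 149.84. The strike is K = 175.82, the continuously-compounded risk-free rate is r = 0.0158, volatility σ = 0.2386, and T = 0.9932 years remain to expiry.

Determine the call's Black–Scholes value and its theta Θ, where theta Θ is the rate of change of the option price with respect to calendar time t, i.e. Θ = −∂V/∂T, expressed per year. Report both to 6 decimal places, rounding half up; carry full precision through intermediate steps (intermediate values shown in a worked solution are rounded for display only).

σ√T = 0.2386·√0.9932 = 0.237787
d₁ = (ln(S/K) + (r+σ²/2)T) / (σ√T) = (ln(149.84/175.82) + (0.0158+0.2386²/2)·0.9932) / 0.237787 = (-0.159893 + 0.043964) / 0.237787 = -0.487531
d₂ = d₁ − σ√T = -0.487531 − 0.237787 = -0.725318
e^{−rT} = e^{−0.0158·0.9932} = 0.984430
N(d₁) = 0.312941,  N(d₂) = 0.234128
Call price V = S·N(d₁) − K·e^{−rT}·N(d₂) = 46.891087 − 40.523518 = 6.367569
φ(d₁) = (1/√(2π))·e^{−d₁²/2} = 0.354240
Θ = −S·φ(d₁)·σ/(2√T) − r·K·e^{−rT}·N(d₂) = −6.353996 − 0.640272 = -6.994268

price = 6.367569
Θ = -6.994268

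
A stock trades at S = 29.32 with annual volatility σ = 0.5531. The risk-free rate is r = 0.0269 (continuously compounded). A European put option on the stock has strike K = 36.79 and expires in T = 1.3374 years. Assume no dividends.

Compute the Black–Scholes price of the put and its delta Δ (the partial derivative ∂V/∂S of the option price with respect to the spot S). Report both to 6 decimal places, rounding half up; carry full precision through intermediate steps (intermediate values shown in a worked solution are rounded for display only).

σ√T = 0.5531·√1.3374 = 0.639638
d₁ = (ln(S/K) + (r+σ²/2)T) / (σ√T) = (ln(29.32/36.79) + (0.0269+0.5531²/2)·1.3374) / 0.639638 = (-0.226956 + 0.240545) / 0.639638 = 0.021244
d₂ = d₁ − σ√T = 0.021244 − 0.639638 = -0.618394
e^{−rT} = e^{−0.0269·1.3374} = 0.964663
N(−d₁) = 0.491526,  N(−d₂) = 0.731842
Put price V = K·e^{−rT}·N(−d₂) − S·N(−d₁) = 25.973058 − 14.411531 = 11.561527
Δ = −N(−d₁) = -0.491526

price = 11.561527
Δ = -0.491526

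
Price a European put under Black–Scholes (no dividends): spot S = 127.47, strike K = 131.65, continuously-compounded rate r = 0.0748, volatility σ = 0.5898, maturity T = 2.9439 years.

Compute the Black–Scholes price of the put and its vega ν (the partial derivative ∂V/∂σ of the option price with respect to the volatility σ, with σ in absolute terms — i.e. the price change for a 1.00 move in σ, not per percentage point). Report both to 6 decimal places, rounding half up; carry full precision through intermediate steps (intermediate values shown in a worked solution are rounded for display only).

σ√T = 0.5898·√2.9439 = 1.011967
d₁ = (ln(S/K) + (r+σ²/2)T) / (σ√T) = (ln(127.47/131.65) + (0.0748+0.5898²/2)·2.9439) / 1.011967 = (-0.032266 + 0.732242) / 1.011967 = 0.691699
d₂ = d₁ − σ√T = 0.691699 − 1.011967 = -0.320268
e^{−rT} = e^{−0.0748·2.9439} = 0.802355
N(−d₁) = 0.244563,  N(−d₂) = 0.625617
Put price V = K·e^{−rT}·N(−d₂) − S·N(−d₁) = 66.084016 − 31.174474 = 34.909542
φ(d₁) = (1/√(2π))·e^{−d₁²/2} = 0.314063
ν = S·φ(d₁)·√T = 68.688820

price = 34.909542
ν = 68.688820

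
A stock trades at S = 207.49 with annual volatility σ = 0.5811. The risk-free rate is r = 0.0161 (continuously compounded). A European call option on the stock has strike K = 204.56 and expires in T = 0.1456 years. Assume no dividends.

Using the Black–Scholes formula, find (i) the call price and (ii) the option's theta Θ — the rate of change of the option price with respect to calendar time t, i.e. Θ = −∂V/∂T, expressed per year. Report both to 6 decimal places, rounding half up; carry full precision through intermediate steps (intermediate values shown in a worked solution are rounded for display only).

price = 19.921290
Θ = -63.549427

σ√T = 0.5811·√0.1456 = 0.221734
d₁ = (ln(S/K) + (r+σ²/2)T) / (σ√T) = (ln(207.49/204.56) + (0.0161+0.5811²/2)·0.1456) / 0.221734 = (0.014222 + 0.026927) / 0.221734 = 0.185578
d₂ = d₁ − σ√T = 0.185578 − 0.221734 = -0.036156
e^{−rT} = e^{−0.0161·0.1456} = 0.997659
N(d₁) = 0.573612,  N(d₂) = 0.485579
Call price V = S·N(d₁) − K·e^{−rT}·N(d₂) = 119.018781 − 99.097492 = 19.921290
φ(d₁) = (1/√(2π))·e^{−d₁²/2} = 0.392131
Θ = −S·φ(d₁)·σ/(2√T) − r·K·e^{−rT}·N(d₂) = −61.953958 − 1.595470 = -63.549427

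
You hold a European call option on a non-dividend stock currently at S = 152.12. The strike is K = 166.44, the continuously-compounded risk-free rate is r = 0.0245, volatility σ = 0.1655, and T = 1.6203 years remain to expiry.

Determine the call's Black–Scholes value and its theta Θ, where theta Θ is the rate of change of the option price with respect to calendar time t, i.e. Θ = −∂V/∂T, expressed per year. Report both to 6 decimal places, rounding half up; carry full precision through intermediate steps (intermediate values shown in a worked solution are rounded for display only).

price = 9.538405
Θ = -5.342493

σ√T = 0.1655·√1.6203 = 0.210667
d₁ = (ln(S/K) + (r+σ²/2)T) / (σ√T) = (ln(152.12/166.44) + (0.0245+0.1655²/2)·1.6203) / 0.210667 = (-0.089965 + 0.061888) / 0.210667 = -0.133280
d₂ = d₁ − σ√T = -0.133280 − 0.210667 = -0.343947
e^{−rT} = e^{−0.0245·1.6203} = 0.961080
N(d₁) = 0.446986,  N(d₂) = 0.365443
Call price V = S·N(d₁) − K·e^{−rT}·N(d₂) = 67.995508 − 58.457103 = 9.538405
φ(d₁) = (1/√(2π))·e^{−d₁²/2} = 0.395415
Θ = −S·φ(d₁)·σ/(2√T) − r·K·e^{−rT}·N(d₂) = −3.910294 − 1.432199 = -5.342493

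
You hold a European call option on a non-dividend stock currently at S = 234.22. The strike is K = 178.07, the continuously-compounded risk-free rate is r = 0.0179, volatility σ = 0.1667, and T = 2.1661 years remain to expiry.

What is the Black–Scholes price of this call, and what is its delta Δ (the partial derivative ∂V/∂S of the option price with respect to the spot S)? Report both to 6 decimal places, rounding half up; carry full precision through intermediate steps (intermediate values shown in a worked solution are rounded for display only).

price = 65.268126
Δ = 0.918921

σ√T = 0.1667·√2.1661 = 0.245344
d₁ = (ln(S/K) + (r+σ²/2)T) / (σ√T) = (ln(234.22/178.07) + (0.0179+0.1667²/2)·2.1661) / 0.245344 = (0.274084 + 0.068870) / 0.245344 = 1.397852
d₂ = d₁ − σ√T = 1.397852 − 0.245344 = 1.152508
e^{−rT} = e^{−0.0179·2.1661} = 0.961969
N(d₁) = 0.918921,  N(d₂) = 0.875444
Call price V = S·N(d₁) − K·e^{−rT}·N(d₂) = 215.229723 − 149.961596 = 65.268126
Δ = N(d₁) = 0.918921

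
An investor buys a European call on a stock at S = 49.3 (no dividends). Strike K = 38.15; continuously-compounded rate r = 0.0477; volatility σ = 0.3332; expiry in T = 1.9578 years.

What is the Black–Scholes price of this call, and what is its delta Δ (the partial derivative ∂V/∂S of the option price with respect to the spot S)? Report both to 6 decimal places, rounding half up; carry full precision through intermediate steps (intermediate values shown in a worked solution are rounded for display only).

σ√T = 0.3332·√1.9578 = 0.466218
d₁ = (ln(S/K) + (r+σ²/2)T) / (σ√T) = (ln(49.3/38.15) + (0.0477+0.3332²/2)·1.9578) / 0.466218 = (0.256398 + 0.202067) / 0.466218 = 0.983370
d₂ = d₁ − σ√T = 0.983370 − 0.466218 = 0.517152
e^{−rT} = e^{−0.0477·1.9578} = 0.910841
N(d₁) = 0.837287,  N(d₂) = 0.697475
Call price V = S·N(d₁) − K·e^{−rT}·N(d₂) = 41.278268 − 24.236267 = 17.042002
Δ = N(d₁) = 0.837287

price = 17.042002
Δ = 0.837287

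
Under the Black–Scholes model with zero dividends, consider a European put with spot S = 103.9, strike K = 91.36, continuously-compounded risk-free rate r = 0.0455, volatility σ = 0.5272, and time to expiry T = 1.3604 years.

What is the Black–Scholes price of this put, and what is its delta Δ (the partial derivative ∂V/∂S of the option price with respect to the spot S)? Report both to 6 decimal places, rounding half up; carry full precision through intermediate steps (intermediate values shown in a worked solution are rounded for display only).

price = 14.957137
Δ = -0.268522

σ√T = 0.5272·√1.3604 = 0.614906
d₁ = (ln(S/K) + (r+σ²/2)T) / (σ√T) = (ln(103.9/91.36) + (0.0455+0.5272²/2)·1.3604) / 0.614906 = (0.128621 + 0.250953) / 0.614906 = 0.617288
d₂ = d₁ − σ√T = 0.617288 − 0.614906 = 0.002382
e^{−rT} = e^{−0.0455·1.3604} = 0.939979
N(−d₁) = 0.268522,  N(−d₂) = 0.499050
Put price V = K·e^{−rT}·N(−d₂) − S·N(−d₁) = 42.856616 − 27.899479 = 14.957137
Δ = −N(−d₁) = -0.268522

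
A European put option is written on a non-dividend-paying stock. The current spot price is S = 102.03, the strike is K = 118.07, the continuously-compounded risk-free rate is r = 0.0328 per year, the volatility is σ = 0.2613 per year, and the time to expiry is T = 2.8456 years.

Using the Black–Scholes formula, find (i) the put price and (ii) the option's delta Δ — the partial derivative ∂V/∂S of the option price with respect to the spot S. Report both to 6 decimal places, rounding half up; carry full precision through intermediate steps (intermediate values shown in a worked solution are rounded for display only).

σ√T = 0.2613·√2.8456 = 0.440785
d₁ = (ln(S/K) + (r+σ²/2)T) / (σ√T) = (ln(102.03/118.07) + (0.0328+0.2613²/2)·2.8456) / 0.440785 = (-0.146011 + 0.190481) / 0.440785 = 0.100889
d₂ = d₁ − σ√T = 0.100889 − 0.440785 = -0.339895
e^{−rT} = e^{−0.0328·2.8456} = 0.910888
N(−d₁) = 0.459819,  N(−d₂) = 0.633032
Put price V = K·e^{−rT}·N(−d₂) − S·N(−d₁) = 68.081682 − 46.915354 = 21.166328
Δ = −N(−d₁) = -0.459819

price = 21.166328
Δ = -0.459819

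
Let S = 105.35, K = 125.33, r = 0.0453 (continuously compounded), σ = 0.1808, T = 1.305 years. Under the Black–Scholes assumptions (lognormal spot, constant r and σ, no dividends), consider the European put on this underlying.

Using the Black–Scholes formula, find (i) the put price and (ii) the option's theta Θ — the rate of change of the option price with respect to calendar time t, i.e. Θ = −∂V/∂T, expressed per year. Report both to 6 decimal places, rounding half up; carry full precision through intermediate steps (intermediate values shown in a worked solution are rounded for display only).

price = 16.955371
Θ = 0.981390

σ√T = 0.1808·√1.305 = 0.206540
d₁ = (ln(S/K) + (r+σ²/2)T) / (σ√T) = (ln(105.35/125.33) + (0.0453+0.1808²/2)·1.305) / 0.206540 = (-0.173662 + 0.080446) / 0.206540 = -0.451324
d₂ = d₁ − σ√T = -0.451324 − 0.206540 = -0.657863
e^{−rT} = e^{−0.0453·1.305} = 0.942597
N(−d₁) = 0.674122,  N(−d₂) = 0.744687
Put price V = K·e^{−rT}·N(−d₂) − S·N(−d₁) = 87.974108 − 71.018737 = 16.955371
φ(d₁) = (1/√(2π))·e^{−d₁²/2} = 0.360312
Θ = −S·φ(d₁)·σ/(2√T) + r·K·e^{−rT}·N(−d₂) = −3.003837 + 3.985227 = 0.981390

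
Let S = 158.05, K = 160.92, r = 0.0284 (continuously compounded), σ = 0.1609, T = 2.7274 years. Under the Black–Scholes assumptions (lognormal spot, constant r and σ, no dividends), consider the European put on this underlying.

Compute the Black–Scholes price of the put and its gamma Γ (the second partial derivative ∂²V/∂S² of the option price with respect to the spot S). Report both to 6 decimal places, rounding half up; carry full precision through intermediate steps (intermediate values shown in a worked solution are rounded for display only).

σ√T = 0.1609·√2.7274 = 0.265724
d₁ = (ln(S/K) + (r+σ²/2)T) / (σ√T) = (ln(158.05/160.92) + (0.0284+0.1609²/2)·2.7274) / 0.265724 = (-0.017996 + 0.112763) / 0.265724 = 0.356637
d₂ = d₁ − σ√T = 0.356637 − 0.265724 = 0.090913
e^{−rT} = e^{−0.0284·2.7274} = 0.925466
N(−d₁) = 0.360682,  N(−d₂) = 0.463781
Put price V = K·e^{−rT}·N(−d₂) − S·N(−d₁) = 69.069019 − 57.005783 = 12.063236
φ(d₁) = (1/√(2π))·e^{−d₁²/2} = 0.374362
Γ = φ(d₁) / (S·σ·√T) = 0.008914

price = 12.063236
Γ = 0.008914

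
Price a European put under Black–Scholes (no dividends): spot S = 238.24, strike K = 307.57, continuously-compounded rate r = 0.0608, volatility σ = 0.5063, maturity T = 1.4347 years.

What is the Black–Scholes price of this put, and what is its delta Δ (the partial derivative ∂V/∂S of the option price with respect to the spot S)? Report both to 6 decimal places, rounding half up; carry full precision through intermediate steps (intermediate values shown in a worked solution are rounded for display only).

σ√T = 0.5063·√1.4347 = 0.606441
d₁ = (ln(S/K) + (r+σ²/2)T) / (σ√T) = (ln(238.24/307.57) + (0.0608+0.5063²/2)·1.4347) / 0.606441 = (-0.255424 + 0.271115) / 0.606441 = 0.025874
d₂ = d₁ − σ√T = 0.025874 − 0.606441 = -0.580567
e^{−rT} = e^{−0.0608·1.4347} = 0.916467
N(−d₁) = 0.489679,  N(−d₂) = 0.719234
Put price V = K·e^{−rT}·N(−d₂) − S·N(−d₁) = 202.735924 − 116.661129 = 86.074795
Δ = −N(−d₁) = -0.489679

price = 86.074795
Δ = -0.489679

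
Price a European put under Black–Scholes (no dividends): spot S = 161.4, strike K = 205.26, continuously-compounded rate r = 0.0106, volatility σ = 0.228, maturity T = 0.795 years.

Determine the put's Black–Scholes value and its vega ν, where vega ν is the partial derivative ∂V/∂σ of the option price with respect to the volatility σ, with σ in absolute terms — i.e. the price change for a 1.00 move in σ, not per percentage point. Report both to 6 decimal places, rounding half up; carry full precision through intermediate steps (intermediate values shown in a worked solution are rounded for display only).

price = 44.459422
ν = 33.450376

σ√T = 0.228·√0.795 = 0.203291
d₁ = (ln(S/K) + (r+σ²/2)T) / (σ√T) = (ln(161.4/205.26) + (0.0106+0.228²/2)·0.795) / 0.203291 = (-0.240392 + 0.029091) / 0.203291 = -1.039401
d₂ = d₁ − σ√T = -1.039401 − 0.203291 = -1.242693
e^{−rT} = e^{−0.0106·0.795} = 0.991608
N(−d₁) = 0.850691,  N(−d₂) = 0.893009
Put price V = K·e^{−rT}·N(−d₂) − S·N(−d₁) = 181.760941 − 137.301519 = 44.459422
φ(d₁) = (1/√(2π))·e^{−d₁²/2} = 0.232442
ν = S·φ(d₁)·√T = 33.450376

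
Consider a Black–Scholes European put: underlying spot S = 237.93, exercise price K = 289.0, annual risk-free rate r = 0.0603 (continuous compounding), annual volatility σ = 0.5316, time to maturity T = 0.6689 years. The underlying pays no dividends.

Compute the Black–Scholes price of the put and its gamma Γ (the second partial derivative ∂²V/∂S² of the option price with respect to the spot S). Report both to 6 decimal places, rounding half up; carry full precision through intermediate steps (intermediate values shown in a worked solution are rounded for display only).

σ√T = 0.5316·√0.6689 = 0.434776
d₁ = (ln(S/K) + (r+σ²/2)T) / (σ√T) = (ln(237.93/289.0) + (0.0603+0.5316²/2)·0.6689) / 0.434776 = (-0.194450 + 0.134850) / 0.434776 = -0.137083
d₂ = d₁ − σ√T = -0.137083 − 0.434776 = -0.571859
e^{−rT} = e^{−0.0603·0.6689} = 0.960468
N(−d₁) = 0.554517,  N(−d₂) = 0.716291
Put price V = K·e^{−rT}·N(−d₂) − S·N(−d₁) = 198.824717 − 131.936330 = 66.888387
φ(d₁) = (1/√(2π))·e^{−d₁²/2} = 0.395211
Γ = φ(d₁) / (S·σ·√T) = 0.003820

price = 66.888387
Γ = 0.003820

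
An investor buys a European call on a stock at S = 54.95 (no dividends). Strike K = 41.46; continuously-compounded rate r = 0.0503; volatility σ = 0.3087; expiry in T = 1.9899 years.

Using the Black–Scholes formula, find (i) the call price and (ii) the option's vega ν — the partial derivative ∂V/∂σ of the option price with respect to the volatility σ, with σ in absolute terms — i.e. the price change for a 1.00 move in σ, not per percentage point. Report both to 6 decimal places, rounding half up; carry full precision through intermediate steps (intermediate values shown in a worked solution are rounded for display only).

price = 19.480945
ν = 16.989547

σ√T = 0.3087·√1.9899 = 0.435464
d₁ = (ln(S/K) + (r+σ²/2)T) / (σ√T) = (ln(54.95/41.46) + (0.0503+0.3087²/2)·1.9899) / 0.435464 = (0.281695 + 0.194906) / 0.435464 = 1.094467
d₂ = d₁ − σ√T = 1.094467 − 0.435464 = 0.659003
e^{−rT} = e^{−0.0503·1.9899} = 0.904754
N(d₁) = 0.863125,  N(d₂) = 0.745053
Call price V = S·N(d₁) − K·e^{−rT}·N(d₂) = 47.428713 − 27.947768 = 19.480945
φ(d₁) = (1/√(2π))·e^{−d₁²/2} = 0.219179
ν = S·φ(d₁)·√T = 16.989547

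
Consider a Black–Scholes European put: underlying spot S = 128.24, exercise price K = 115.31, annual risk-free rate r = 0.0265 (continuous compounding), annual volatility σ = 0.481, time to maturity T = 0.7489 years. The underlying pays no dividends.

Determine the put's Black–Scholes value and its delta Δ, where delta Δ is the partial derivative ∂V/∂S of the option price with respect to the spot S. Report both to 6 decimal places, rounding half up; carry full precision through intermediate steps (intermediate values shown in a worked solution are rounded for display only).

price = 13.183937
Δ = -0.304631

σ√T = 0.481·√0.7489 = 0.416253
d₁ = (ln(S/K) + (r+σ²/2)T) / (σ√T) = (ln(128.24/115.31) + (0.0265+0.481²/2)·0.7489) / 0.416253 = (0.106279 + 0.106479) / 0.416253 = 0.511128
d₂ = d₁ − σ√T = 0.511128 − 0.416253 = 0.094875
e^{−rT} = e^{−0.0265·0.7489} = 0.980350
N(−d₁) = 0.304631,  N(−d₂) = 0.462207
Put price V = K·e^{−rT}·N(−d₂) − S·N(−d₁) = 52.249784 − 39.065848 = 13.183937
Δ = −N(−d₁) = -0.304631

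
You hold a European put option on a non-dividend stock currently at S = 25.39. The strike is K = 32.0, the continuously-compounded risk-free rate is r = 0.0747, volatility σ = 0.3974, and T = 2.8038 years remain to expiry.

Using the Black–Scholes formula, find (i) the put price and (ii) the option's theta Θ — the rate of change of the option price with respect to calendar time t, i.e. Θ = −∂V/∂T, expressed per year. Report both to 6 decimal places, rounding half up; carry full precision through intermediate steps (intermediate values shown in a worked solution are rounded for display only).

σ√T = 0.3974·√2.8038 = 0.665428
d₁ = (ln(S/K) + (r+σ²/2)T) / (σ√T) = (ln(25.39/32.0) + (0.0747+0.3974²/2)·2.8038) / 0.665428 = (-0.231381 + 0.430841) / 0.665428 = 0.299748
d₂ = d₁ − σ√T = 0.299748 − 0.665428 = -0.365680
e^{−rT} = e^{−0.0747·2.8038} = 0.811035
N(−d₁) = 0.382185,  N(−d₂) = 0.642698
Put price V = K·e^{−rT}·N(−d₂) − S·N(−d₁) = 16.680028 − 9.703669 = 6.976359
φ(d₁) = (1/√(2π))·e^{−d₁²/2} = 0.381417
Θ = −S·φ(d₁)·σ/(2√T) + r·K·e^{−rT}·N(−d₂) = −1.149176 + 1.245998 = 0.096822

price = 6.976359
Θ = 0.096822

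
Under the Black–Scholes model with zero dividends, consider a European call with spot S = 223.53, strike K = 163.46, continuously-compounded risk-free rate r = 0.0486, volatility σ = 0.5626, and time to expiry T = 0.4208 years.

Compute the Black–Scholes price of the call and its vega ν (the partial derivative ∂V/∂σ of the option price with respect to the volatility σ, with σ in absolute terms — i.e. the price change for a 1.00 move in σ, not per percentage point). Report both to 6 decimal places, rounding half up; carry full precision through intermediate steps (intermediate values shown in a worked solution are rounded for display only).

σ√T = 0.5626·√0.4208 = 0.364954
d₁ = (ln(S/K) + (r+σ²/2)T) / (σ√T) = (ln(223.53/163.46) + (0.0486+0.5626²/2)·0.4208) / 0.364954 = (0.312977 + 0.087046) / 0.364954 = 1.096095
d₂ = d₁ − σ√T = 1.096095 − 0.364954 = 0.731141
e^{−rT} = e^{−0.0486·0.4208} = 0.979757
N(d₁) = 0.863481,  N(d₂) = 0.767654
Call price V = S·N(d₁) − K·e^{−rT}·N(d₂) = 193.013995 − 122.940531 = 70.073464
φ(d₁) = (1/√(2π))·e^{−d₁²/2} = 0.218788
ν = S·φ(d₁)·√T = 31.724721

price = 70.073464
ν = 31.724721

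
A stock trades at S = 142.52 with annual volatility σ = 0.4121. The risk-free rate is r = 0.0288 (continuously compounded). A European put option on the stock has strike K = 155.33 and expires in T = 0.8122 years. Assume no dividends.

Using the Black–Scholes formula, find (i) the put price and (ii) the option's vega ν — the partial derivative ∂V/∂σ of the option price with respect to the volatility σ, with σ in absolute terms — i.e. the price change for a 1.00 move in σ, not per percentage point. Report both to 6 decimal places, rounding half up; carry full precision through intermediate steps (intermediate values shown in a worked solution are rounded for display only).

σ√T = 0.4121·√0.8122 = 0.371393
d₁ = (ln(S/K) + (r+σ²/2)T) / (σ√T) = (ln(142.52/155.33) + (0.0288+0.4121²/2)·0.8122) / 0.371393 = (-0.086070 + 0.092358) / 0.371393 = 0.016932
d₂ = d₁ − σ√T = 0.016932 − 0.371393 = -0.354462
e^{−rT} = e^{−0.0288·0.8122} = 0.976880
N(−d₁) = 0.493246,  N(−d₂) = 0.638504
Put price V = K·e^{−rT}·N(−d₂) − S·N(−d₁) = 96.885750 − 70.297356 = 26.588393
φ(d₁) = (1/√(2π))·e^{−d₁²/2} = 0.398885
ν = S·φ(d₁)·√T = 51.233629

price = 26.588393
ν = 51.233629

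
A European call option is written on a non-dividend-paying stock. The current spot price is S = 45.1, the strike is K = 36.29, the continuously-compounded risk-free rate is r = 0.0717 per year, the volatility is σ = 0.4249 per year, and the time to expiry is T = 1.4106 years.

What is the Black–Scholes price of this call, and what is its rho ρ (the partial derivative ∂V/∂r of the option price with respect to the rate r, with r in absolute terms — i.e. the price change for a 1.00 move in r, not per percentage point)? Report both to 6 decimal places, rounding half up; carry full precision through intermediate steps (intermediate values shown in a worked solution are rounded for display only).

σ√T = 0.4249·√1.4106 = 0.504648
d₁ = (ln(S/K) + (r+σ²/2)T) / (σ√T) = (ln(45.1/36.29) + (0.0717+0.4249²/2)·1.4106) / 0.504648 = (0.217340 + 0.228475) / 0.504648 = 0.883417
d₂ = d₁ − σ√T = 0.883417 − 0.504648 = 0.378769
e^{−rT} = e^{−0.0717·1.4106} = 0.903806
N(d₁) = 0.811495,  N(d₂) = 0.647570
Call price V = S·N(d₁) − K·e^{−rT}·N(d₂) = 36.598406 − 21.239749 = 15.358657
ρ = K·T·e^{−rT}·N(d₂) = 29.960790

price = 15.358657
ρ = 29.960790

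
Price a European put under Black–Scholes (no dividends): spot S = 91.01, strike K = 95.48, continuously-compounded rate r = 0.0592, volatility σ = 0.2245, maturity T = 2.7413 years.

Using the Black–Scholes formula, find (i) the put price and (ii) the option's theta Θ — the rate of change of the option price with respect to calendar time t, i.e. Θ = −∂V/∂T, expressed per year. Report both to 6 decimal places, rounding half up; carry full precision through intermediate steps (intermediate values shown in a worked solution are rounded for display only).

σ√T = 0.2245·√2.7413 = 0.371702
d₁ = (ln(S/K) + (r+σ²/2)T) / (σ√T) = (ln(91.01/95.48) + (0.0592+0.2245²/2)·2.7413) / 0.371702 = (-0.047947 + 0.231366) / 0.371702 = 0.493456
d₂ = d₁ − σ√T = 0.493456 − 0.371702 = 0.121755
e^{−rT} = e^{−0.0592·2.7413} = 0.850199
N(−d₁) = 0.310845,  N(−d₂) = 0.451547
Put price V = K·e^{−rT}·N(−d₂) − S·N(−d₁) = 36.655197 − 28.290007 = 8.365190
φ(d₁) = (1/√(2π))·e^{−d₁²/2} = 0.353212
Θ = −S·φ(d₁)·σ/(2√T) + r·K·e^{−rT}·N(−d₂) = −2.179375 + 2.169988 = -0.009388

price = 8.365190
Θ = -0.009388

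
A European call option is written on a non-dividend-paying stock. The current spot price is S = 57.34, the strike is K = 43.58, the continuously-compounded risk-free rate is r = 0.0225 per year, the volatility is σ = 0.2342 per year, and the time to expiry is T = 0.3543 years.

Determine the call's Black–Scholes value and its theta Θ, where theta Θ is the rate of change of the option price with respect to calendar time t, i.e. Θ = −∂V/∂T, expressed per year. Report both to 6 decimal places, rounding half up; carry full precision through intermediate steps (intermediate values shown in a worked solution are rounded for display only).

σ√T = 0.2342·√0.3543 = 0.139403
d₁ = (ln(S/K) + (r+σ²/2)T) / (σ√T) = (ln(57.34/43.58) + (0.0225+0.2342²/2)·0.3543) / 0.139403 = (0.274400 + 0.017688) / 0.139403 = 2.095280
d₂ = d₁ − σ√T = 2.095280 − 0.139403 = 1.955876
e^{−rT} = e^{−0.0225·0.3543} = 0.992060
N(d₁) = 0.981927,  N(d₂) = 0.974760
Call price V = S·N(d₁) − K·e^{−rT}·N(d₂) = 56.303690 − 42.142753 = 14.160937
φ(d₁) = (1/√(2π))·e^{−d₁²/2} = 0.044421
Θ = −S·φ(d₁)·σ/(2√T) − r·K·e^{−rT}·N(d₂) = −0.501095 − 0.948212 = -1.449307

price = 14.160937
Θ = -1.449307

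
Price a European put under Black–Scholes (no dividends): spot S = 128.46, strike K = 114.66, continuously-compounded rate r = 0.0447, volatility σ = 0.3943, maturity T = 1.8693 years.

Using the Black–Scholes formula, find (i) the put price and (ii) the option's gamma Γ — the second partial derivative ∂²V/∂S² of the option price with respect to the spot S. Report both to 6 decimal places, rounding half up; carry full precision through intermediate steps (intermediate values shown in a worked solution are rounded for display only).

price = 14.956986
Γ = 0.004708

σ√T = 0.3943·√1.8693 = 0.539096
d₁ = (ln(S/K) + (r+σ²/2)T) / (σ√T) = (ln(128.46/114.66) + (0.0447+0.3943²/2)·1.8693) / 0.539096 = (0.113646 + 0.228870) / 0.539096 = 0.635353
d₂ = d₁ − σ√T = 0.635353 − 0.539096 = 0.096257
e^{−rT} = e^{−0.0447·1.8693} = 0.919838
N(−d₁) = 0.262599,  N(−d₂) = 0.461658
Put price V = K·e^{−rT}·N(−d₂) − S·N(−d₁) = 48.690466 − 33.733480 = 14.956986
φ(d₁) = (1/√(2π))·e^{−d₁²/2} = 0.326027
Γ = φ(d₁) / (S·σ·√T) = 0.004708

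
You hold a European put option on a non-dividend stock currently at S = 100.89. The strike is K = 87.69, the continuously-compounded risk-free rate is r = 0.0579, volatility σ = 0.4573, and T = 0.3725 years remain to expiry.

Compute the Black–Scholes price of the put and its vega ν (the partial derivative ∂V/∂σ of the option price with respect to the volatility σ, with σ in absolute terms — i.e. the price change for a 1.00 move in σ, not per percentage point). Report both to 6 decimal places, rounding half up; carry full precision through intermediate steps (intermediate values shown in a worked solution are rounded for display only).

price = 4.503612
ν = 18.966711

σ√T = 0.4573·√0.3725 = 0.279103
d₁ = (ln(S/K) + (r+σ²/2)T) / (σ√T) = (ln(100.89/87.69) + (0.0579+0.4573²/2)·0.3725) / 0.279103 = (0.140223 + 0.060517) / 0.279103 = 0.719233
d₂ = d₁ − σ√T = 0.719233 − 0.279103 = 0.440130
e^{−rT} = e^{−0.0579·0.3725} = 0.978663
N(−d₁) = 0.235999,  N(−d₂) = 0.329922
Put price V = K·e^{−rT}·N(−d₂) − S·N(−d₁) = 28.313531 − 23.809919 = 4.503612
φ(d₁) = (1/√(2π))·e^{−d₁²/2} = 0.308021
ν = S·φ(d₁)·√T = 18.966711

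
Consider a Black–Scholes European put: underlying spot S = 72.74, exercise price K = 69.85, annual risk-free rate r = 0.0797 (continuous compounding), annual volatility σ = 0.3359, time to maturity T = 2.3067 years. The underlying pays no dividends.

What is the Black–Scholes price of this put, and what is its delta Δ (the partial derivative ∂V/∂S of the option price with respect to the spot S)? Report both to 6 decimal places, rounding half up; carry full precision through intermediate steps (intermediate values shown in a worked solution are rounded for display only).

price = 7.084166
Δ = -0.243555

σ√T = 0.3359·√2.3067 = 0.510159
d₁ = (ln(S/K) + (r+σ²/2)T) / (σ√T) = (ln(72.74/69.85) + (0.0797+0.3359²/2)·2.3067) / 0.510159 = (0.040541 + 0.313975) / 0.510159 = 0.694914
d₂ = d₁ − σ√T = 0.694914 − 0.510159 = 0.184755
e^{−rT} = e^{−0.0797·2.3067} = 0.832066
N(−d₁) = 0.243555,  N(−d₂) = 0.426711
Put price V = K·e^{−rT}·N(−d₂) − S·N(−d₁) = 24.800336 − 17.716170 = 7.084166
Δ = −N(−d₁) = -0.243555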